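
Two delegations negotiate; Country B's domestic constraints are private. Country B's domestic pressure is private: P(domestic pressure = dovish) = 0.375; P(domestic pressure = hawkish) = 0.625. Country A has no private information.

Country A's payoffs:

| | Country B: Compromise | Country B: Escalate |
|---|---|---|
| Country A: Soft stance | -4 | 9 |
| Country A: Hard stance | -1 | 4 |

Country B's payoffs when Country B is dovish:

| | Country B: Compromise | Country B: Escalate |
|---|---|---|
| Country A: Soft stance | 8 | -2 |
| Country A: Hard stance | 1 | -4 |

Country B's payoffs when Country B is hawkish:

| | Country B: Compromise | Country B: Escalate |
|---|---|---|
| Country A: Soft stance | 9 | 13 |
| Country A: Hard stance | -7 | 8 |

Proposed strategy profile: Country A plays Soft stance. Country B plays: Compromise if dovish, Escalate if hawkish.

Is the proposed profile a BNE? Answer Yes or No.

Yes

A profile is a BNE iff every type of every player is best-responding given beliefs about the other side.
Country A plays Soft stance: E[Soft stance] = 0.375·(-4) + 0.625·(9) = 4.125; E[Hard stance] = 2.125. Best-responding. ✓
Country B (domestic pressure dovish), facing Soft stance: Compromise gives 8, Escalate gives -2. Proposed Compromise is best. ✓
Country B (domestic pressure hawkish), facing Soft stance: Compromise gives 9, Escalate gives 13. Proposed Escalate is best. ✓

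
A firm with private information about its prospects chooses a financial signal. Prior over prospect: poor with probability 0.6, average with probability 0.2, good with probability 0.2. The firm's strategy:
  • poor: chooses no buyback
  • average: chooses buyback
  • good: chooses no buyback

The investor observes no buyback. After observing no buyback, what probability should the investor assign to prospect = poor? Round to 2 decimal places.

0.75

P(no buyback) = 0.6·1 + 0.2·0 + 0.2·1 = 0.8
P(poor | no buyback) = (0.6·1) / 0.8 = 0.6 / 0.8 = 0.75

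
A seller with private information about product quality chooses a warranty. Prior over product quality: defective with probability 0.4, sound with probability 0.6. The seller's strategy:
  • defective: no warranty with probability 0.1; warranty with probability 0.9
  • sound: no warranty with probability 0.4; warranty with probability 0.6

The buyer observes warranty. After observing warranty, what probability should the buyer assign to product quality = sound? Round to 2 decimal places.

0.50

Apply Bayes' rule using the sender's strategy as the likelihood.
P(warranty) = 0.4·0.9 + 0.6·0.6 = 0.72
P(sound | warranty) = (0.6·0.6) / 0.72 = 0.36 / 0.72 = 0.5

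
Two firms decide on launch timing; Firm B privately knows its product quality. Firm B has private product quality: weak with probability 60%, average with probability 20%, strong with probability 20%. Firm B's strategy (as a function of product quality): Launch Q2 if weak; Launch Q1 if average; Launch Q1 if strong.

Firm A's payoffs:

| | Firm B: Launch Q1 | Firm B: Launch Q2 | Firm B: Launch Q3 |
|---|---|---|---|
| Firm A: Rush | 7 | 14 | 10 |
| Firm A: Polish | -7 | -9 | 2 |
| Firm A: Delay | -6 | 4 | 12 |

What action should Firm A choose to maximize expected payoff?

Compute Firm A's expected payoff for each action, taking the expectation over Firm B's type.
E[Rush] = 0.6·(14) + 0.2·(7) + 0.2·(7) = 11.2
E[Polish] = 0.6·(-9) + 0.2·(-7) + 0.2·(-7) = -8.2
E[Delay] = 0.6·(4) + 0.2·(-6) + 0.2·(-6) = 0
Best response: Rush (11.2 is the largest).

Rush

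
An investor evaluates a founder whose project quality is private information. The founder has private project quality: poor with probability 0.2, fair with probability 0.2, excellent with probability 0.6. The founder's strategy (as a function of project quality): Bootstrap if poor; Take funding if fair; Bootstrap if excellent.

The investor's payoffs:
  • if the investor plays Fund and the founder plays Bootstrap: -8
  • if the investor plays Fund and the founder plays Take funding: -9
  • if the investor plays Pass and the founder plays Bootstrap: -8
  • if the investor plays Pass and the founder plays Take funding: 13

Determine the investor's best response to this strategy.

Pass

E[Fund] = 0.2·(-8) + 0.2·(-9) + 0.6·(-8) = -8.2
E[Pass] = 0.2·(-8) + 0.2·(13) + 0.6·(-8) = -3.8
Best response: Pass (-3.8 is the largest).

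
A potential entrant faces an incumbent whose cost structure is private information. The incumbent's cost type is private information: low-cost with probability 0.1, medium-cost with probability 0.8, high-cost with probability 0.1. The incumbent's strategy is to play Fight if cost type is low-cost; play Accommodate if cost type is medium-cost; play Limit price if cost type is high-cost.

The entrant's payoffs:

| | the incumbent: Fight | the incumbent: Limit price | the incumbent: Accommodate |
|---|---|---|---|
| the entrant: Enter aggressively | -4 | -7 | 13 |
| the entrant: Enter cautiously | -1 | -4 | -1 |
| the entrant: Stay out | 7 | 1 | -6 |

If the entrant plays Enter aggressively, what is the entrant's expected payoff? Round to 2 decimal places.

9.30

E[Enter aggressively] = 0.1·(-4) + 0.8·13 + 0.1·(-7) = (-0.4) + 10.4 + (-0.7) = 9.3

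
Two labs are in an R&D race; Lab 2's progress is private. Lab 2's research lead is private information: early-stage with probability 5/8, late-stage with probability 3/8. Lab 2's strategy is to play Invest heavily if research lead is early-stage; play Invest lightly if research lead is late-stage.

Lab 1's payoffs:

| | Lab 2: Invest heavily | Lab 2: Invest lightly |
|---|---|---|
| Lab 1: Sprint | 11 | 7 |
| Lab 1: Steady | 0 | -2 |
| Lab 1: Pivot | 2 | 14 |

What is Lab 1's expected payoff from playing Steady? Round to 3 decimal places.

-0.750

E[Steady] = 5/8·0 + 3/8·(-2) = 0 + (-3/4) = -3/4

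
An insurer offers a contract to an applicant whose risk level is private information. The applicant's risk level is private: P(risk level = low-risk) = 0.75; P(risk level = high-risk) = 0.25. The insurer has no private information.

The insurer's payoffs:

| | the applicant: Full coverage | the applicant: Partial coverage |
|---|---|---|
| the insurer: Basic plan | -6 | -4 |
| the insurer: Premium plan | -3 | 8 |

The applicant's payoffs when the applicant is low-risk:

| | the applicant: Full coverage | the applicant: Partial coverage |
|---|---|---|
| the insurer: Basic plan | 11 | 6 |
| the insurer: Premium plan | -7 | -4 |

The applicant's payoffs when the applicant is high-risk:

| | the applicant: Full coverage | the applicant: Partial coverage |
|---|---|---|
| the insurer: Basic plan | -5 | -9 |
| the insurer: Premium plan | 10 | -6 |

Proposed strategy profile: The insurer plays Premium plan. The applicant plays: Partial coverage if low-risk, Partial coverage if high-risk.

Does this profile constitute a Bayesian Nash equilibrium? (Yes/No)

The insurer plays Premium plan: E[Premium plan] = 0.75·(8) + 0.25·(8) = 8; E[Basic plan] = -4. Best-responding. ✓
The applicant (risk level low-risk), facing Premium plan: Full coverage gives -7, Partial coverage gives -4. Proposed Partial coverage is best. ✓
The applicant (risk level high-risk), facing Premium plan: Full coverage gives 10, Partial coverage gives -6. Proposed Partial coverage is not best — profitable deviation exists. ✗

No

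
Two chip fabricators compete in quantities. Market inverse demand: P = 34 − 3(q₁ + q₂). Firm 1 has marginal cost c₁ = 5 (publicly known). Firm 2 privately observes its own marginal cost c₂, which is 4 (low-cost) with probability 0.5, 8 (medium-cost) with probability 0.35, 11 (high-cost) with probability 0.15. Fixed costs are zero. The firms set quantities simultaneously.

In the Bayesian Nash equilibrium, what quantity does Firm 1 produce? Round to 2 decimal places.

Firm 2 with cost c maximizes (34 − 3(q₁+q₂) − c)·q₂, giving q₂(c) = (34 − c − 3q₁)/6.
E[c₂] = 0.5·4 + 0.35·8 + 0.15·11 = 6.45
Firm 1's FOC against E[q₂] yields q₁ = (34 − 2·5 + E[c₂])/9 = (34 − 10 + 6.45)/9 = 3.38333.

3.38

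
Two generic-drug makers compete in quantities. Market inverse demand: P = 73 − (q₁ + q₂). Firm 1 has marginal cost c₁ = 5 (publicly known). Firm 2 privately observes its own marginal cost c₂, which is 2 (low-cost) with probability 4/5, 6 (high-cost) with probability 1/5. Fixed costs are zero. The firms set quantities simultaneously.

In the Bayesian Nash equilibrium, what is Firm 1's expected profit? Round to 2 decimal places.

481.07

Each type of Firm 2 best-responds to q₁; Firm 1 best-responds to the expected q₂ over Firm 2's types.
Firm 2 with cost c maximizes (73 − (q₁+q₂) − c)·q₂, giving q₂(c) = (73 − c − q₁)/2.
E[c₂] = 4/5·2 + 1/5·6 = 2.8
Firm 1's FOC against E[q₂] yields q₁ = (73 − 2·5 + E[c₂])/3 = (73 − 10 + 2.8)/3 = 21.9333.
E[P] = 73 − (q₁ + E[q₂]) = 26.9333; Firm 1's expected profit = (E[P] − 5)·q₁ = (26.9333 − 5)·21.9333 = 481.071.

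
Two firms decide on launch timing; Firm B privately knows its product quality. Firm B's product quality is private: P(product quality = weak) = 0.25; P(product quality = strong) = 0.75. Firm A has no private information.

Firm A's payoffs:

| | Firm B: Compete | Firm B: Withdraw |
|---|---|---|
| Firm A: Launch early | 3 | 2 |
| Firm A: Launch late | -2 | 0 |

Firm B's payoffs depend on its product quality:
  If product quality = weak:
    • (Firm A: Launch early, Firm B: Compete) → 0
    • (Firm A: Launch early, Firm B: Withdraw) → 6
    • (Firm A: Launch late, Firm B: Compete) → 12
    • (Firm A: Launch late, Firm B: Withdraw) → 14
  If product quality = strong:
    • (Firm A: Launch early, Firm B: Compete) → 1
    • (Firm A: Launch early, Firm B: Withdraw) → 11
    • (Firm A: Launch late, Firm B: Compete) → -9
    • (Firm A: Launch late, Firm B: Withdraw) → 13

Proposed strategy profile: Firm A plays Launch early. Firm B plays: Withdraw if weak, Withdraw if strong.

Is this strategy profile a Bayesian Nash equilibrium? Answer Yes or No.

Yes

A profile is a BNE iff every type of every player is best-responding given beliefs about the other side.
Firm A plays Launch early: E[Launch early] = 0.25·(2) + 0.75·(2) = 2; E[Launch late] = 0. Best-responding. ✓
Firm B (product quality weak), facing Launch early: Compete gives 0, Withdraw gives 6. Proposed Withdraw is best. ✓
Firm B (product quality strong), facing Launch early: Compete gives 1, Withdraw gives 11. Proposed Withdraw is best. ✓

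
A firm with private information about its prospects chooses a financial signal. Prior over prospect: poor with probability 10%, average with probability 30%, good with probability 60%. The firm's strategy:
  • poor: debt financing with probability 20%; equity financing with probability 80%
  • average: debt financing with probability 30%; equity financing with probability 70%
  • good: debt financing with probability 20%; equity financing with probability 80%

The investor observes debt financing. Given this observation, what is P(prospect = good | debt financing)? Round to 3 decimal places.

0.522

Apply Bayes' rule using the sender's strategy as the likelihood.
P(debt financing) = 0.1·0.2 + 0.3·0.3 + 0.6·0.2 = 0.23
P(good | debt financing) = (0.6·0.2) / 0.23 = 0.12 / 0.23 = 0.521739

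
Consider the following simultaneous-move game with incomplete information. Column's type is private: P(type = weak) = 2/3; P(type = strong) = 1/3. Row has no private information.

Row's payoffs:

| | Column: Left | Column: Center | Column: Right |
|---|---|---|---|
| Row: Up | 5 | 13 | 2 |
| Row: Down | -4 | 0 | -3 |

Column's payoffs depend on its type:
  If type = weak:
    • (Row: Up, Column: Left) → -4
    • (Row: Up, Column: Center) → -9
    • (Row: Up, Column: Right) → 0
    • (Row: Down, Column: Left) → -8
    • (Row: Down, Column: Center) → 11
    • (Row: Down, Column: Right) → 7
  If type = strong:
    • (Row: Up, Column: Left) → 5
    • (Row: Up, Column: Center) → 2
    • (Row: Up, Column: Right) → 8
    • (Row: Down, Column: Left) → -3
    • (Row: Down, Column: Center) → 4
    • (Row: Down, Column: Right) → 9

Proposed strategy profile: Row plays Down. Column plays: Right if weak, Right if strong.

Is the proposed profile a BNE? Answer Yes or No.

No

Row plays Down: E[Down] = 2/3·(-3) + 1/3·(-3) = -3; E[Up] = 2. Not best-responding. ✗
Column (type weak), facing Down: Left gives -8, Center gives 11, Right gives 7. Proposed Right is not best — profitable deviation exists. ✗
Column (type strong), facing Down: Left gives -3, Center gives 4, Right gives 9. Proposed Right is best. ✓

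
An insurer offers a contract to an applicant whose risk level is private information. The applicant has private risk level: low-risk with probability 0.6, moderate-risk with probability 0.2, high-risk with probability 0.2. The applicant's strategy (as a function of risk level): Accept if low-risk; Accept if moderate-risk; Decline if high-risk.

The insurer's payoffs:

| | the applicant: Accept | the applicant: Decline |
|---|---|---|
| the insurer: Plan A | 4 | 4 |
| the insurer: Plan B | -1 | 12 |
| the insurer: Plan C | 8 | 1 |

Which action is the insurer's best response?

Compute the insurer's expected payoff for each action, taking the expectation over the applicant's type.
E[Plan A] = 0.6·(4) + 0.2·(4) + 0.2·(4) = 4
E[Plan B] = 0.6·(-1) + 0.2·(-1) + 0.2·(12) = 1.6
E[Plan C] = 0.6·(8) + 0.2·(8) + 0.2·(1) = 6.6
Best response: Plan C (6.6 is the largest).

Plan C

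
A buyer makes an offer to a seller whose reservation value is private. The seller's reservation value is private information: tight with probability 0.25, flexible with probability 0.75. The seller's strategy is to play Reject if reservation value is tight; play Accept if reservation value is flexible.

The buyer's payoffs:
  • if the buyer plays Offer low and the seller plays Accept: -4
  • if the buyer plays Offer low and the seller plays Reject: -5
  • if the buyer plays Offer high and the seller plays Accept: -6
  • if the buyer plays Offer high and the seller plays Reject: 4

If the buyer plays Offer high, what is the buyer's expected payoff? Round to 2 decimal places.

E[Offer high] = 0.25·4 + 0.75·(-6) = 1 + (-4.5) = -3.5

-3.50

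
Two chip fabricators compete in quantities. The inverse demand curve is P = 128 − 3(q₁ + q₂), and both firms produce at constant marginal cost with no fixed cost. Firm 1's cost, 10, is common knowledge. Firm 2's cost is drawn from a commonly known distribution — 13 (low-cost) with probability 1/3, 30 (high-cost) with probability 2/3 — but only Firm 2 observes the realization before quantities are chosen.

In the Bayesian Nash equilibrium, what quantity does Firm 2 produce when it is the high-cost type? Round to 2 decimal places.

8.98

Type-c best response for Firm 2: q₂(c) = (128 − c)/6 − q₁/2.
Firm 1 maximizes expected profit; its first-order condition is 128 − 6q₁ − 3E[q₂] − 10 = 0.
Substituting E[q₂] and solving: E[c₂] = 24.3333, so q₁ = (128 − 2·10 + 24.3333)/9 = 14.7037.
q₂(high-cost) = (128 − 30 − 3·14.7037)/6 = 8.98148.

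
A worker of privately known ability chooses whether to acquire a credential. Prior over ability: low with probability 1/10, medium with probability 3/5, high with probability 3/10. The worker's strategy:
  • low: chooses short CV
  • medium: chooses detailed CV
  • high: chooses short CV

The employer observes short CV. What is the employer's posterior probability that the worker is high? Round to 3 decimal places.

Apply Bayes' rule using the sender's strategy as the likelihood.
P(short CV) = (1/10)·1 + (3/5)·0 + (3/10)·1 = 2/5
P(high | short CV) = ((3/10)·1) / (2/5) = (3/10) / (2/5) = 3/4

0.750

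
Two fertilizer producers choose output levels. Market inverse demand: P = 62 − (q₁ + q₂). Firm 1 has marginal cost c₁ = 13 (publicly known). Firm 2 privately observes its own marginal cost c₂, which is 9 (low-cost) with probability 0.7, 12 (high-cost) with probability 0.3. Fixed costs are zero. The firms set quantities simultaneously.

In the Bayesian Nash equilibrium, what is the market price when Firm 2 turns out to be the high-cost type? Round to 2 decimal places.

Firm 2 with cost c maximizes (62 − (q₁+q₂) − c)·q₂, giving q₂(c) = (62 − c − q₁)/2.
E[c₂] = 0.7·9 + 0.3·12 = 9.9
Firm 1's FOC against E[q₂] yields q₁ = (62 − 2·13 + E[c₂])/3 = (62 − 26 + 9.9)/3 = 15.3.
q₂(high-cost) = 17.35, so P = 62 − (15.3 + 17.35) = 29.35.

29.35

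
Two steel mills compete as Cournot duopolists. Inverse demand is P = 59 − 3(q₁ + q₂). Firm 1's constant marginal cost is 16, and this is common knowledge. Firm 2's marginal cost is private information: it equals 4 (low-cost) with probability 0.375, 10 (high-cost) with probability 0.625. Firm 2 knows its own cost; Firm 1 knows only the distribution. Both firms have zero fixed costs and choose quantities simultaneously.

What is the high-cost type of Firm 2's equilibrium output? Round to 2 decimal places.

Type-c best response for Firm 2: q₂(c) = (59 − c)/6 − q₁/2.
Firm 1 maximizes expected profit; its first-order condition is 59 − 6q₁ − 3E[q₂] − 16 = 0.
Substituting E[q₂] and solving: E[c₂] = 7.75, so q₁ = (59 − 2·16 + 7.75)/9 = 3.86111.
q₂(high-cost) = (59 − 10 − 3·3.86111)/6 = 6.23611.

6.24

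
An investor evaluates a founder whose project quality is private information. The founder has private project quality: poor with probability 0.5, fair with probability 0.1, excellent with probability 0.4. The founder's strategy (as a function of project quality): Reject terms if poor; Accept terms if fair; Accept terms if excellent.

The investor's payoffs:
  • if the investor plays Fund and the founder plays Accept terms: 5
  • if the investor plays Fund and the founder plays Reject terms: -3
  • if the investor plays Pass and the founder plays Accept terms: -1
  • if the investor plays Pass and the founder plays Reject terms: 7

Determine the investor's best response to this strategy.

Pass

E[Fund] = 0.5·(-3) + 0.1·(5) + 0.4·(5) = 1
E[Pass] = 0.5·(7) + 0.1·(-1) + 0.4·(-1) = 3
Best response: Pass (3 is the largest).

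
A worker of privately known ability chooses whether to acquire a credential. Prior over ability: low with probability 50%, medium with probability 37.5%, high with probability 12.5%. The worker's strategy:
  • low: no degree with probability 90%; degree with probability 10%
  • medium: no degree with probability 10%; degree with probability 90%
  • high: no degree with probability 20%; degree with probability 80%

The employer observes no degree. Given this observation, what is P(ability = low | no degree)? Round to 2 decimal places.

P(no degree) = 0.5·0.9 + 0.375·0.1 + 0.125·0.2 = 0.5125
P(low | no degree) = (0.5·0.9) / 0.5125 = 0.45 / 0.5125 = 0.878049

0.88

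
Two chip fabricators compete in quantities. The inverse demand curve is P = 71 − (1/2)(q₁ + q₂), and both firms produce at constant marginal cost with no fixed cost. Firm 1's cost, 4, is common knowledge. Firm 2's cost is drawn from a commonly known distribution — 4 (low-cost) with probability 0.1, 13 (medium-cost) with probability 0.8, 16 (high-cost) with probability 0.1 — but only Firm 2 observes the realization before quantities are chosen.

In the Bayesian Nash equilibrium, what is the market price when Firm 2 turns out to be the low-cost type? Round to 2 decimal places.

Type-c best response for Firm 2: q₂(c) = (71 − c) − q₁/2.
Firm 1 maximizes expected profit; its first-order condition is 71 − q₁ − (1/2)E[q₂] − 4 = 0.
Substituting E[q₂] and solving: E[c₂] = 12.4, so q₁ = (71 − 2·4 + 12.4)/(3/2) = 50.2667.
q₂(low-cost) = 41.8667, so P = 71 − (1/2)·(50.2667 + 41.8667) = 24.9333.

24.93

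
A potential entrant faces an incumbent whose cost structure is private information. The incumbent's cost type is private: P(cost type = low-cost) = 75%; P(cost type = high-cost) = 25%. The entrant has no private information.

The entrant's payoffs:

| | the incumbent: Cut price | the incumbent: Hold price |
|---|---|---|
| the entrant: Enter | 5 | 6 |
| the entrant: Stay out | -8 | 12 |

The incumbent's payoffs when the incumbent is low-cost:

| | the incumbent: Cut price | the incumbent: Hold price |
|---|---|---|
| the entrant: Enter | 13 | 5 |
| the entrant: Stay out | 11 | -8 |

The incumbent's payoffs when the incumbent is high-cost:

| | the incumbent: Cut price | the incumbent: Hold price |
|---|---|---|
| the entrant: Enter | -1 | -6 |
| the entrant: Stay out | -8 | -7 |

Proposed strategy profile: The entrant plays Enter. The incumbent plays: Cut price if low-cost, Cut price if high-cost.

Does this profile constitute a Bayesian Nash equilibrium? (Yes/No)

Yes

A profile is a BNE iff every type of every player is best-responding given beliefs about the other side.
The entrant plays Enter: E[Enter] = 0.75·(5) + 0.25·(5) = 5; E[Stay out] = -8. Best-responding. ✓
The incumbent (cost type low-cost), facing Enter: Cut price gives 13, Hold price gives 5. Proposed Cut price is best. ✓
The incumbent (cost type high-cost), facing Enter: Cut price gives -1, Hold price gives -6. Proposed Cut price is best. ✓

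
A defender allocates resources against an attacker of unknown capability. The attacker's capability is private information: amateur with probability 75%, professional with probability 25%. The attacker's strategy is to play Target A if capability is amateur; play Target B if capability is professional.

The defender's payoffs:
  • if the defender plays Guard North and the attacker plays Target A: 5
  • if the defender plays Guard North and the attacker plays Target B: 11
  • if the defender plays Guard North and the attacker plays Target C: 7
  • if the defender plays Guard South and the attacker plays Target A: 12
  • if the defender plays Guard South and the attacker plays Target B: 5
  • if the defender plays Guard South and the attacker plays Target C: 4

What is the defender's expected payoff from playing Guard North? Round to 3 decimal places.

Take the expectation over the attacker's capability, weighting each type's action by its prior probability.
E[Guard North] = 0.75·5 + 0.25·11 = 3.75 + 2.75 = 6.5

6.500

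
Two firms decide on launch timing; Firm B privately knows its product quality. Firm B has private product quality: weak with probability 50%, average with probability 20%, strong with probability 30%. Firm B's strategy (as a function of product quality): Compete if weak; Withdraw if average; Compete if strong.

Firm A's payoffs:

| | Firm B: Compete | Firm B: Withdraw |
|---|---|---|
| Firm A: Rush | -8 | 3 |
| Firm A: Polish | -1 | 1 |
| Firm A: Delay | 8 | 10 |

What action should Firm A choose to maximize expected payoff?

Delay

E[Rush] = 0.5·(-8) + 0.2·(3) + 0.3·(-8) = -5.8
E[Polish] = 0.5·(-1) + 0.2·(1) + 0.3·(-1) = -0.6
E[Delay] = 0.5·(8) + 0.2·(10) + 0.3·(8) = 8.4
Best response: Delay (8.4 is the largest).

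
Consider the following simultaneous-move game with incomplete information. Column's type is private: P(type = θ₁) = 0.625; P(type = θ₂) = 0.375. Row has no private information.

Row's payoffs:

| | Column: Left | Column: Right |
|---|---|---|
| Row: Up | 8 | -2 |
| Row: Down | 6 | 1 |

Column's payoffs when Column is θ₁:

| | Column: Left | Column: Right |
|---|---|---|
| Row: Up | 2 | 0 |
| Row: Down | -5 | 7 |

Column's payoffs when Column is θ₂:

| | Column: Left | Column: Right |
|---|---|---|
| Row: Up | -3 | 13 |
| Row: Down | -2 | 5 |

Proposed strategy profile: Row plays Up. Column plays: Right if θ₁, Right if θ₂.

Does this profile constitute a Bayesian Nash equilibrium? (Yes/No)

Row plays Up: E[Up] = 0.625·(-2) + 0.375·(-2) = -2; E[Down] = 1. Not best-responding. ✗
Column (type θ₁), facing Up: Left gives 2, Right gives 0. Proposed Right is not best — profitable deviation exists. ✗
Column (type θ₂), facing Up: Left gives -3, Right gives 13. Proposed Right is best. ✓

No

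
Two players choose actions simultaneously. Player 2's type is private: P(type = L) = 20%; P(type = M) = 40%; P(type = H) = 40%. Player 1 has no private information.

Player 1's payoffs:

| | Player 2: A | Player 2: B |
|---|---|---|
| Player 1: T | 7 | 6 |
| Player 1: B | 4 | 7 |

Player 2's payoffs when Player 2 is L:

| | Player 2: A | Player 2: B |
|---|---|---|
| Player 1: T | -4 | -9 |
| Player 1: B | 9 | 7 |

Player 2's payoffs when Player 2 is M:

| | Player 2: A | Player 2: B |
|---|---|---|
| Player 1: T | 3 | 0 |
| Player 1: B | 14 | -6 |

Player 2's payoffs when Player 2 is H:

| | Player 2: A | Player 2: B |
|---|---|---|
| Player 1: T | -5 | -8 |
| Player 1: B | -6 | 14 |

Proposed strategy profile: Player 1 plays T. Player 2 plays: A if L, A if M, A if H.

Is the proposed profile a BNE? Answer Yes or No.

A profile is a BNE iff every type of every player is best-responding given beliefs about the other side.
Player 1 plays T: E[T] = 0.2·(7) + 0.4·(7) + 0.4·(7) = 7; E[B] = 4. Best-responding. ✓
Player 2 (type L), facing T: A gives -4, B gives -9. Proposed A is best. ✓
Player 2 (type M), facing T: A gives 3, B gives 0. Proposed A is best. ✓
Player 2 (type H), facing T: A gives -5, B gives -8. Proposed A is best. ✓

Yes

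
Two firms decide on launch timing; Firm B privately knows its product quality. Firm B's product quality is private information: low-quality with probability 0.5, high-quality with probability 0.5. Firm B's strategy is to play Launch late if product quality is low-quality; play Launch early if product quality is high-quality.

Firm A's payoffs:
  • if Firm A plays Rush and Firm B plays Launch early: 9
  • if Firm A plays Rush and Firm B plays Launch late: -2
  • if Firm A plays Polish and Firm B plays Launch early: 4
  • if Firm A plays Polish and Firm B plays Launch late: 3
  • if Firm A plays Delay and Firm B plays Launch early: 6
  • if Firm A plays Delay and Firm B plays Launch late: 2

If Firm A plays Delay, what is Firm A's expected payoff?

4

E[Delay] = 0.5·2 + 0.5·6 = 1 + 3 = 4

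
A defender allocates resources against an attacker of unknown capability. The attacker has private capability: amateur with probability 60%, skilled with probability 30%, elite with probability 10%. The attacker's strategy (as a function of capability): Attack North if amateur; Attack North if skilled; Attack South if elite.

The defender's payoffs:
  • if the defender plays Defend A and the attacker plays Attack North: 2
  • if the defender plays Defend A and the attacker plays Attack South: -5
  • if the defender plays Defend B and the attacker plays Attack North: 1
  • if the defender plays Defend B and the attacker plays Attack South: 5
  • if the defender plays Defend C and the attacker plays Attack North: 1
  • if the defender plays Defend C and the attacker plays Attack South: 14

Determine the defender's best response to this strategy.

E[Defend A] = 0.6·(2) + 0.3·(2) + 0.1·(-5) = 1.3
E[Defend B] = 0.6·(1) + 0.3·(1) + 0.1·(5) = 1.4
E[Defend C] = 0.6·(1) + 0.3·(1) + 0.1·(14) = 2.3
Best response: Defend C (2.3 is the largest).

Defend C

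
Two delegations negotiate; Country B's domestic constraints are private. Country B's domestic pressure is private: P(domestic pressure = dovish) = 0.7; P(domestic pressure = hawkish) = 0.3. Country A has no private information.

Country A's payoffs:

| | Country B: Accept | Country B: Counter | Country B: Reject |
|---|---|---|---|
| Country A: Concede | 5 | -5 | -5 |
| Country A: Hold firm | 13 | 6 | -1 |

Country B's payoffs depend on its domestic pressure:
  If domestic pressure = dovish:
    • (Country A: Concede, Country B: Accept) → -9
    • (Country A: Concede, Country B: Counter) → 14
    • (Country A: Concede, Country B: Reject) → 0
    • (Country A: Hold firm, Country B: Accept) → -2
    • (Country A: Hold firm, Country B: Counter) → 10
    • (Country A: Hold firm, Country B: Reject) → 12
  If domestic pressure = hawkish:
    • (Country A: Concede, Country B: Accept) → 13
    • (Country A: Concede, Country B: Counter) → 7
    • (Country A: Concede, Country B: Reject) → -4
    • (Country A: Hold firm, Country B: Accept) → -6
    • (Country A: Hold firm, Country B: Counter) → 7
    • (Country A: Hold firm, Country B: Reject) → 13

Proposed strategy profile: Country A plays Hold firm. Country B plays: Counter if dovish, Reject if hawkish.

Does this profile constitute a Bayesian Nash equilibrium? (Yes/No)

No

A profile is a BNE iff every type of every player is best-responding given beliefs about the other side.
Country A plays Hold firm: E[Hold firm] = 0.7·(6) + 0.3·(-1) = 3.9; E[Concede] = -5. Best-responding. ✓
Country B (domestic pressure dovish), facing Hold firm: Accept gives -2, Counter gives 10, Reject gives 12. Proposed Counter is not best — profitable deviation exists. ✗
Country B (domestic pressure hawkish), facing Hold firm: Accept gives -6, Counter gives 7, Reject gives 13. Proposed Reject is best. ✓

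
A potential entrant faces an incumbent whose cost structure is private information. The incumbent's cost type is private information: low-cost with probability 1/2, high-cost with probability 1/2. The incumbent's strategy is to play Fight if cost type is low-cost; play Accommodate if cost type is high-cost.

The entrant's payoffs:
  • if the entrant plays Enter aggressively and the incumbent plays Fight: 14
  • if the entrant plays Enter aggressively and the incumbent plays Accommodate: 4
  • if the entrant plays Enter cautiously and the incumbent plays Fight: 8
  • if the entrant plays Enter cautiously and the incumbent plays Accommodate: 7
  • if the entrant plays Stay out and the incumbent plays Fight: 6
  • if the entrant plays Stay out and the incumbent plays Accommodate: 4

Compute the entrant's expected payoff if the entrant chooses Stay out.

5

E[Stay out] = 1/2·6 + 1/2·4 = 3 + 2 = 5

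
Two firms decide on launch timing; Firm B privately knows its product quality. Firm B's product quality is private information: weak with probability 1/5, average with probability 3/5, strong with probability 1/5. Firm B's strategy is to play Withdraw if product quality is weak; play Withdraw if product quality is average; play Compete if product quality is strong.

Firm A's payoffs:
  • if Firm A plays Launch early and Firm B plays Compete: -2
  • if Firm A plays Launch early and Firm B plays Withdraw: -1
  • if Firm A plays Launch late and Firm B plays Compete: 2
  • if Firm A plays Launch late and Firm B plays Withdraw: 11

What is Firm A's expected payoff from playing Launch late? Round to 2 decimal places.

Take the expectation over Firm B's product quality, weighting each type's action by its prior probability.
E[Launch late] = 1/5·11 + 3/5·11 + 1/5·2 = 11/5 + 33/5 + 2/5 = 46/5

9.20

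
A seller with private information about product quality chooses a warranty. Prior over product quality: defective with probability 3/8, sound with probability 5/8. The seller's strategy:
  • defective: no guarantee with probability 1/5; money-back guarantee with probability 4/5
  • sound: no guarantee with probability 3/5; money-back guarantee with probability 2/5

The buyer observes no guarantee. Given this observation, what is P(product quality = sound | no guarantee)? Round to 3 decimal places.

Apply Bayes' rule using the sender's strategy as the likelihood.
P(no guarantee) = (3/8)·(1/5) + (5/8)·(3/5) = 9/20
P(sound | no guarantee) = ((5/8)·(3/5)) / (9/20) = (3/8) / (9/20) = 5/6

0.833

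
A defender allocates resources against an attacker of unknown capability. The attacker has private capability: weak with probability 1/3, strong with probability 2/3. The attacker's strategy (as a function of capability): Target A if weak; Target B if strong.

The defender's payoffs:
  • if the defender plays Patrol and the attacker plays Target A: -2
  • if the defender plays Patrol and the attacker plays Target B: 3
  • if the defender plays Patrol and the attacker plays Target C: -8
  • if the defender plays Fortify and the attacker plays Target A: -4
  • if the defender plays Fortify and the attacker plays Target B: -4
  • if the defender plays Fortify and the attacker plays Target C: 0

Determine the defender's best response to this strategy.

Patrol

Compute the defender's expected payoff for each action, taking the expectation over the attacker's type.
E[Patrol] = 1/3·(-2) + 2/3·(3) = 4/3
E[Fortify] = 1/3·(-4) + 2/3·(-4) = -4
Best response: Patrol (4/3 is the largest).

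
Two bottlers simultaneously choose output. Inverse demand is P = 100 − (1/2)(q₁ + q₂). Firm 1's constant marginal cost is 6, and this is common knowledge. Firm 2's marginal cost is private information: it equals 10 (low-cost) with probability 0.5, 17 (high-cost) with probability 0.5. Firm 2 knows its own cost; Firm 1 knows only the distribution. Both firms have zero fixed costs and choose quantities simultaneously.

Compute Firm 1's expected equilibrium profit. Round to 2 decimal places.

Each type of Firm 2 best-responds to q₁; Firm 1 best-responds to the expected q₂ over Firm 2's types.
Firm 2 with cost c maximizes (100 − (1/2)(q₁+q₂) − c)·q₂, giving q₂(c) = (100 − c − (1/2)q₁).
E[c₂] = 0.5·10 + 0.5·17 = 13.5
Firm 1's FOC against E[q₂] yields q₁ = (100 − 2·6 + E[c₂])/(3/2) = (100 − 12 + 13.5)/(3/2) = 67.6667.
E[P] = 100 − (1/2)·(q₁ + E[q₂]) = 39.8333; Firm 1's expected profit = (E[P] − 6)·q₁ = (39.8333 − 6)·67.6667 = 2289.39.

2289.39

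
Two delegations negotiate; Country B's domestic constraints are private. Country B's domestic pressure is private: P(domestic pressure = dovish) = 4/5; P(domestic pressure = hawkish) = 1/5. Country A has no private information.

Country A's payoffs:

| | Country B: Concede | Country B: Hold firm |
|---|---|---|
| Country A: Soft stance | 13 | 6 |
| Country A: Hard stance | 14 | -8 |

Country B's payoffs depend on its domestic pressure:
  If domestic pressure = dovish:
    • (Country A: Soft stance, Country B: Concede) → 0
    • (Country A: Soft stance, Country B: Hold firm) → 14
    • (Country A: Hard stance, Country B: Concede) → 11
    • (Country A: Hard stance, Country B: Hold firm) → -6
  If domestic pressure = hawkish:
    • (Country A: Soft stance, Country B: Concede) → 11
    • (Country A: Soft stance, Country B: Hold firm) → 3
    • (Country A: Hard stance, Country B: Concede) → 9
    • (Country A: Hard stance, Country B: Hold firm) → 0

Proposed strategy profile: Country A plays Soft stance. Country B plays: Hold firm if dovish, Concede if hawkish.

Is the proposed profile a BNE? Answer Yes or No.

Yes

Country A plays Soft stance: E[Soft stance] = 4/5·(6) + 1/5·(13) = 37/5; E[Hard stance] = -18/5. Best-responding. ✓
Country B (domestic pressure dovish), facing Soft stance: Concede gives 0, Hold firm gives 14. Proposed Hold firm is best. ✓
Country B (domestic pressure hawkish), facing Soft stance: Concede gives 11, Hold firm gives 3. Proposed Concede is best. ✓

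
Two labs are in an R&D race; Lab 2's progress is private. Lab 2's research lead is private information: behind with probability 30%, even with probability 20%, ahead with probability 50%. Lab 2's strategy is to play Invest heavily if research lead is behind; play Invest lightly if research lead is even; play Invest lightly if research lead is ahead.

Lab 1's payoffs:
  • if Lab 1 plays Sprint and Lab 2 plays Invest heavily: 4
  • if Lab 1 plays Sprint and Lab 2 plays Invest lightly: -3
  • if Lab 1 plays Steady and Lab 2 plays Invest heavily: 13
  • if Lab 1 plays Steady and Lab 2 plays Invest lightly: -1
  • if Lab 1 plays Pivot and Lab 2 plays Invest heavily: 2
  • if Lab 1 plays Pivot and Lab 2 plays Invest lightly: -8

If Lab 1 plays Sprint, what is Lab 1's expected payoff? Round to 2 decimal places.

-0.90

E[Sprint] = 0.3·4 + 0.2·(-3) + 0.5·(-3) = 1.2 + (-0.6) + (-1.5) = -0.9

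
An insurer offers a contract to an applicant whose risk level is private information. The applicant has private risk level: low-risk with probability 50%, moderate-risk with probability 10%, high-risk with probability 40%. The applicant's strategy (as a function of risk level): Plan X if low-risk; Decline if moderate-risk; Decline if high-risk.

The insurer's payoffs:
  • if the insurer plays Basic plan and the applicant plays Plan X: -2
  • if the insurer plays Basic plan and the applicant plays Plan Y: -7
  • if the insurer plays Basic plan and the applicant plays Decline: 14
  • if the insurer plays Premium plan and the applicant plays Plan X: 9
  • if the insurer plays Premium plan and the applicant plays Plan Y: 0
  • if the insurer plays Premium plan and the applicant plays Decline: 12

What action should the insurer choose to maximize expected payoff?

Premium plan

E[Basic plan] = 0.5·(-2) + 0.1·(14) + 0.4·(14) = 6
E[Premium plan] = 0.5·(9) + 0.1·(12) + 0.4·(12) = 10.5
Best response: Premium plan (10.5 is the largest).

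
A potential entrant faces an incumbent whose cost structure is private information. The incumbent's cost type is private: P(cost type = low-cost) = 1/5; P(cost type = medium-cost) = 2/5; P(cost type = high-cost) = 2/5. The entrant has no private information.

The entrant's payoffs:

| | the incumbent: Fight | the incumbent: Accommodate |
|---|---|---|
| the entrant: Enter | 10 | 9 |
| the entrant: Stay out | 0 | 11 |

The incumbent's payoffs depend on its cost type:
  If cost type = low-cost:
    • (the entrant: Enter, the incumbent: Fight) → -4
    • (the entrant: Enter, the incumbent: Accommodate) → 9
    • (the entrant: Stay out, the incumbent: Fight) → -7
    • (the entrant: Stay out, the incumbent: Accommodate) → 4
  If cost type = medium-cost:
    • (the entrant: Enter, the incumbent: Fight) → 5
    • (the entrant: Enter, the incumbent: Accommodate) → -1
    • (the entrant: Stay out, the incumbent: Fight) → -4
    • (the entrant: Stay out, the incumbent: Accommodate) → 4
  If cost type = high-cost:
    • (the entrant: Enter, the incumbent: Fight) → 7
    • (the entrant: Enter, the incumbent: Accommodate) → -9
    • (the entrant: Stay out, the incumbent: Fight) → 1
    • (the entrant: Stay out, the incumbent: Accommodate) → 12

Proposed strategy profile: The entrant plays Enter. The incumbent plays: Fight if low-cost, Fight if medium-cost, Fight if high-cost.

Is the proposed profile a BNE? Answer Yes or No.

No

The entrant plays Enter: E[Enter] = 1/5·(10) + 2/5·(10) + 2/5·(10) = 10; E[Stay out] = 0. Best-responding. ✓
The incumbent (cost type low-cost), facing Enter: Fight gives -4, Accommodate gives 9. Proposed Fight is not best — profitable deviation exists. ✗
The incumbent (cost type medium-cost), facing Enter: Fight gives 5, Accommodate gives -1. Proposed Fight is best. ✓
The incumbent (cost type high-cost), facing Enter: Fight gives 7, Accommodate gives -9. Proposed Fight is best. ✓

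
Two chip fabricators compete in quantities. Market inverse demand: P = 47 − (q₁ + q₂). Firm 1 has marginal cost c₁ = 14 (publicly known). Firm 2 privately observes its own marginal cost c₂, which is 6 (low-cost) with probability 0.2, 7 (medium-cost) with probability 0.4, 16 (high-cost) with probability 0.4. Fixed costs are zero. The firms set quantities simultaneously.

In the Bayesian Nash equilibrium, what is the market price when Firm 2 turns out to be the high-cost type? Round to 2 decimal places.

26.60

Type-c best response for Firm 2: q₂(c) = (47 − c)/2 − q₁/2.
Firm 1 maximizes expected profit; its first-order condition is 47 − 2q₁ − E[q₂] − 14 = 0.
Substituting E[q₂] and solving: E[c₂] = 10.4, so q₁ = (47 − 2·14 + 10.4)/3 = 9.8.
q₂(high-cost) = 10.6, so P = 47 − (9.8 + 10.6) = 26.6.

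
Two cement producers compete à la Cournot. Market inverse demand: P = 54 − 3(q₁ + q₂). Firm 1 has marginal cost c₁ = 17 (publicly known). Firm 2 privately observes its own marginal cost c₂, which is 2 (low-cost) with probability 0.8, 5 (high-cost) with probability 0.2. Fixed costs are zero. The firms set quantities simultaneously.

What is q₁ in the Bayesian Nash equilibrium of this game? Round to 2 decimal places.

2.51

Type-c best response for Firm 2: q₂(c) = (54 − c)/6 − q₁/2.
Firm 1 maximizes expected profit; its first-order condition is 54 − 6q₁ − 3E[q₂] − 17 = 0.
Substituting E[q₂] and solving: E[c₂] = 2.6, so q₁ = (54 − 2·17 + 2.6)/9 = 2.51111.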